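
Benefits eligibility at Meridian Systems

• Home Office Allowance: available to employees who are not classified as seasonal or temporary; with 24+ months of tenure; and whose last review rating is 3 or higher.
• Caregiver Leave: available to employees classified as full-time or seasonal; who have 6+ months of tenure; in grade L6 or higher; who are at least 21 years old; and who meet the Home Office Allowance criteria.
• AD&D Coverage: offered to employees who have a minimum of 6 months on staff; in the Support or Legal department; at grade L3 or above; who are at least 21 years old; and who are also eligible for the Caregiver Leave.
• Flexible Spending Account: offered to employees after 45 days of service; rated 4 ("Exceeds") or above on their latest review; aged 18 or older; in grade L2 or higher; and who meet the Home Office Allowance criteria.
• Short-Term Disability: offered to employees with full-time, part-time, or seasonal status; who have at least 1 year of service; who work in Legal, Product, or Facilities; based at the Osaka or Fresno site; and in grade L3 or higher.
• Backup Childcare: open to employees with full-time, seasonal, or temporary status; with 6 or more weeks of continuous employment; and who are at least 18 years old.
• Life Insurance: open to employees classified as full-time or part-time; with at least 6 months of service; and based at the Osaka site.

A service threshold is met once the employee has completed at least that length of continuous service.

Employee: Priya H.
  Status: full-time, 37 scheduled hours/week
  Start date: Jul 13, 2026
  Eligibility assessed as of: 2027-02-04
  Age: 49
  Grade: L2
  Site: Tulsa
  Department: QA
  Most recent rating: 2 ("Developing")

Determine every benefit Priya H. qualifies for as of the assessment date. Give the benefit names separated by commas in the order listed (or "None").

Service from Jul 13, 2026 to 2027-02-04: 206 days.
Home Office Allowance — status full-time ✓ (not excluded); service 206 days < 24 months (≈720 days) ✗ → not eligible.
Caregiver Leave — status full-time ✓; service 206 days ≥ 6 months (≈180 days) ✓; grade L2 < L6 ✗ → not eligible.
AD&D Coverage — service 206 days ≥ 6 months (≈180 days) ✓; dept QA ✗ → not eligible.
Flexible Spending Account — service 206 days ≥ 45 days ✓; rating 2 < 4 ✗ → not eligible.
Short-Term Disability — status full-time ✓; service 206 days < 1 year (≈365 days) ✗ → not eligible.
Backup Childcare — status full-time ✓; service 206 days ≥ 6 weeks (≈42 days) ✓; age 49 ≥ 18 ✓ → eligible.
Life Insurance — status full-time ✓; service 206 days ≥ 6 months (≈180 days) ✓; site Tulsa ✗ (not Osaka) → not eligible.

Backup Childcare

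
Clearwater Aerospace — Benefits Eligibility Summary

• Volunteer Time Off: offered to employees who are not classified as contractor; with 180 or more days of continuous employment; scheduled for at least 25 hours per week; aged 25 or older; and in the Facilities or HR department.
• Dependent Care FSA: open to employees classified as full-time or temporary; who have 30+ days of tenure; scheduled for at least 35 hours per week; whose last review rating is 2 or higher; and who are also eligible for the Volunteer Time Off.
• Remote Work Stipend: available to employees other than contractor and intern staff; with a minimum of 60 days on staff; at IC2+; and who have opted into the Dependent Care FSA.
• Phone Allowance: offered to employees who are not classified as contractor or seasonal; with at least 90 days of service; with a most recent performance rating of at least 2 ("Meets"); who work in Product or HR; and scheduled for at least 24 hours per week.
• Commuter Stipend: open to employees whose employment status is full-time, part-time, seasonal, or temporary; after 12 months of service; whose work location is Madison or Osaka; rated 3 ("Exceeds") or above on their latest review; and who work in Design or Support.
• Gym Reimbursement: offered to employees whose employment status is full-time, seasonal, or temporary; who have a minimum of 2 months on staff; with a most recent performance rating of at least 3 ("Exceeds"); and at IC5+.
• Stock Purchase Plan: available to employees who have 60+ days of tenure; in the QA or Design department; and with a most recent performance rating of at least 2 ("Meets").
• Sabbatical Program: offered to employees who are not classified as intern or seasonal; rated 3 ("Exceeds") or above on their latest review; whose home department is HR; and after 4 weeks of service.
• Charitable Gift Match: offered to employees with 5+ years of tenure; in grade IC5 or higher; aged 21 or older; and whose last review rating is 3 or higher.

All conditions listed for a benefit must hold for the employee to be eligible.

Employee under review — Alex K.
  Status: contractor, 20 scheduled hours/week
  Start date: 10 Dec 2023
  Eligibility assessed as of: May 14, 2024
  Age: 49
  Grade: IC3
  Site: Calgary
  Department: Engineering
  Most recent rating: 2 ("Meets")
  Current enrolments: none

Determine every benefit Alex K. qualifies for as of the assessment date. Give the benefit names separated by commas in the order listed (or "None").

None

Service from 10 Dec 2023 to May 14, 2024: 156 days.
Volunteer Time Off — status contractor ✗ (excluded) → not eligible.
Dependent Care FSA — status contractor ✗ (requires full-time or temporary) → not eligible.
Remote Work Stipend — status contractor ✗ (excluded) → not eligible.
Phone Allowance — status contractor ✗ (excluded) → not eligible.
Commuter Stipend — status contractor ✗ (requires full-time, part-time, seasonal, or temporary) → not eligible.
Gym Reimbursement — status contractor ✗ (requires full-time, seasonal, or temporary) → not eligible.
Stock Purchase Plan — service 156 days ≥ 60 days ✓; dept Engineering ✗ → not eligible.
Sabbatical Program — status contractor ✓ (not excluded); rating 2 < 3 ✗ → not eligible.
Charitable Gift Match — service 156 days < 5 years (≈1825 days) ✗ → not eligible.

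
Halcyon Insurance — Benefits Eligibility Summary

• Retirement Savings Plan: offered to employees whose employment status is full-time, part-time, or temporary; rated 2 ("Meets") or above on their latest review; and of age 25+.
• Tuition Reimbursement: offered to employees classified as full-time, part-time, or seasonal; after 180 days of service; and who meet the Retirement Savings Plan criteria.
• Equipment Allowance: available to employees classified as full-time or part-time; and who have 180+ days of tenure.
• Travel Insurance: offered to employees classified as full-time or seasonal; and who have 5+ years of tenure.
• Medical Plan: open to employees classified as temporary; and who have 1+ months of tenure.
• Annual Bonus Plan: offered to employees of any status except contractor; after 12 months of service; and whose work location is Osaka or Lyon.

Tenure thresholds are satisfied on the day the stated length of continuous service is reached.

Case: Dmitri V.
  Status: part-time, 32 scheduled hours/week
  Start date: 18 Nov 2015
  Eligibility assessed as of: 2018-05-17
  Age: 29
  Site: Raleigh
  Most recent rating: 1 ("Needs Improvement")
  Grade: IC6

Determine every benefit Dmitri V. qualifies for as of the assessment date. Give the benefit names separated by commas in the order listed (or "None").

Service from 18 Nov 2015 to 2018-05-17: 911 days.
Retirement Savings Plan — status part-time ✓; rating 1 < 2 ✗ → not eligible.
Tuition Reimbursement — status part-time ✓; service 911 days ≥ 180 days ✓; not eligible for Retirement Savings Plan ✗ → not eligible.
Equipment Allowance — status part-time ✓; service 911 days ≥ 180 days ✓ → eligible.
Travel Insurance — status part-time ✗ (requires full-time or seasonal) → not eligible.
Medical Plan — status part-time ✗ (requires temporary) → not eligible.
Annual Bonus Plan — status part-time ✓ (not excluded); service 911 days ≥ 12 months (≈360 days) ✓; site Raleigh ✗ (not Osaka or Lyon) → not eligible.

Equipment Allowance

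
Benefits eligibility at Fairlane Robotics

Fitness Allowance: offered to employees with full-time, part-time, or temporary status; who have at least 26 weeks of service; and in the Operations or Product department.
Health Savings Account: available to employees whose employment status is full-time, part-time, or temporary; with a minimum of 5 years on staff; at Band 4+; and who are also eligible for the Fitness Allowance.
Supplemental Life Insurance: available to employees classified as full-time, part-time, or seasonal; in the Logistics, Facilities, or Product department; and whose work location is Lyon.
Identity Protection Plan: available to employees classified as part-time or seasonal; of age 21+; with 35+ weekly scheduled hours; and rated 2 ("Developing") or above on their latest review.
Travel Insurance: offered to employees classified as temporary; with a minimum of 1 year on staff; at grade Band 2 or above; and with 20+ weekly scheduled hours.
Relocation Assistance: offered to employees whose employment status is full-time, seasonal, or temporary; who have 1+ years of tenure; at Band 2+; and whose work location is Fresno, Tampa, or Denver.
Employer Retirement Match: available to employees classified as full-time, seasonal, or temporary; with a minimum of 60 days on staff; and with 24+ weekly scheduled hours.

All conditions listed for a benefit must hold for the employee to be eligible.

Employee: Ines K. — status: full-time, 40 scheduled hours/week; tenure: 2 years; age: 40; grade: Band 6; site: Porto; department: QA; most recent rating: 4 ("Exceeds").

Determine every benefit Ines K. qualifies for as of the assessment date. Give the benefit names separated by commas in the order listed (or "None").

Fitness Allowance — status full-time ✓; service 2 years ≥ 26 weeks (≈182 days) ✓; dept QA ✗ → not eligible.
Health Savings Account — status full-time ✓; service 2 years < 5 years ✗ → not eligible.
Supplemental Life Insurance — status full-time ✓; dept QA ✗ → not eligible.
Identity Protection Plan — status full-time ✗ (requires part-time or seasonal) → not eligible.
Travel Insurance — status full-time ✗ (requires temporary) → not eligible.
Relocation Assistance — status full-time ✓; service 2 years ≥ 1 year ✓; grade Band 6 ≥ Band 2 ✓; site Porto ✗ (not Fresno, Tampa, or Denver) → not eligible.
Employer Retirement Match — status full-time ✓; service 2 years ≥ 60 days ✓; 40 hrs/wk ≥ 24 ✓ → eligible.

Employer Retirement Match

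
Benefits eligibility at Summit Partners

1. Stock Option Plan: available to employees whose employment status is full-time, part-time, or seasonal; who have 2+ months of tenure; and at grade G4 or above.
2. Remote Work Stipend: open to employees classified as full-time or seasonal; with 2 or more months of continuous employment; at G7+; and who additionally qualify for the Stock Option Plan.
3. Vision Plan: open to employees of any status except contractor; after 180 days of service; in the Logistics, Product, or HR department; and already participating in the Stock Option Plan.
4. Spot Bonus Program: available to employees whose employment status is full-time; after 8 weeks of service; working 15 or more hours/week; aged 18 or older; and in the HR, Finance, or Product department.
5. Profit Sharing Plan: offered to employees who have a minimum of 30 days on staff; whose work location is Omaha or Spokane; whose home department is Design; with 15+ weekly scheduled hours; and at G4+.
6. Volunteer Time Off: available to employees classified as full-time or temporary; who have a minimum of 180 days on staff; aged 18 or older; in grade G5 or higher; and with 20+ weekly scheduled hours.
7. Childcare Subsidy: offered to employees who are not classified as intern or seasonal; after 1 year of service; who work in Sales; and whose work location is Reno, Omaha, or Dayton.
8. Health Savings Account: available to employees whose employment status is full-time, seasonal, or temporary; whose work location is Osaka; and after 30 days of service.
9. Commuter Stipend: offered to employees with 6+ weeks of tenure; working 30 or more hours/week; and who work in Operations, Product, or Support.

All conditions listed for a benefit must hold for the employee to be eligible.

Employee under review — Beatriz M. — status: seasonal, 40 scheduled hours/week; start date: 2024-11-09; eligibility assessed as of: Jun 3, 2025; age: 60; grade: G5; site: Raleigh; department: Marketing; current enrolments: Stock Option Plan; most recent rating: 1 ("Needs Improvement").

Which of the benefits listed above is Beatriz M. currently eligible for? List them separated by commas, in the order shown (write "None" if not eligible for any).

Stock Option Plan

Service from 2024-11-09 to Jun 3, 2025: 206 days.
Stock Option Plan — status seasonal ✓; service 206 days ≥ 2 months (≈60 days) ✓; grade G5 ≥ G4 ✓ → eligible.
Remote Work Stipend — status seasonal ✓; service 206 days ≥ 2 months (≈60 days) ✓; grade G5 < G7 ✗ → not eligible.
Vision Plan — status seasonal ✓ (not excluded); service 206 days ≥ 180 days ✓; dept Marketing ✗ → not eligible.
Spot Bonus Program — status seasonal ✗ (requires full-time) → not eligible.
Profit Sharing Plan — service 206 days ≥ 30 days ✓; site Raleigh ✗ (not Omaha or Spokane) → not eligible.
Volunteer Time Off — status seasonal ✗ (requires full-time or temporary) → not eligible.
Childcare Subsidy — status seasonal ✗ (excluded) → not eligible.
Health Savings Account — status seasonal ✓; site Raleigh ✗ (not Osaka) → not eligible.
Commuter Stipend — service 206 days ≥ 6 weeks (≈42 days) ✓; 40 hrs/wk ≥ 30 ✓; dept Marketing ✗ → not eligible.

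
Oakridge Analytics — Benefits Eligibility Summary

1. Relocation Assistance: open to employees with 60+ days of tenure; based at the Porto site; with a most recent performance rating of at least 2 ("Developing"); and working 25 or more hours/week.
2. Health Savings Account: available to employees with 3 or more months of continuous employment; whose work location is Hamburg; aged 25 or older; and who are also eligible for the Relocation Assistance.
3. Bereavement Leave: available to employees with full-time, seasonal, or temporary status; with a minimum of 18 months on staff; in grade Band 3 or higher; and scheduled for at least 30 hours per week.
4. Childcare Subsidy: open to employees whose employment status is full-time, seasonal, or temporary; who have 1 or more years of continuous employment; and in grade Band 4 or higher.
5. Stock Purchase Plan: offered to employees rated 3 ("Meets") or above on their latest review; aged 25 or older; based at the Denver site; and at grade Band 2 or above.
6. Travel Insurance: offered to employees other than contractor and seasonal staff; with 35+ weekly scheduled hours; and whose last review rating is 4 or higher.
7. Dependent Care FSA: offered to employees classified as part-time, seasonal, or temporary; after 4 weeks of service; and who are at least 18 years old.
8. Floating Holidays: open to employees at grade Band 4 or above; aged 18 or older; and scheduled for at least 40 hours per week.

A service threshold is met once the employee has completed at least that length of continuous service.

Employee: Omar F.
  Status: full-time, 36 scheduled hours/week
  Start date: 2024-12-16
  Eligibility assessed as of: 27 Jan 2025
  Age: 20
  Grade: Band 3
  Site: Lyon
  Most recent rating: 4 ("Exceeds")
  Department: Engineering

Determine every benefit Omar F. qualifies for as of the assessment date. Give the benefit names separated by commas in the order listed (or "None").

Travel Insurance

Service from 2024-12-16 to 27 Jan 2025: 42 days.
Relocation Assistance — service 42 days < 60 days ✗ → not eligible.
Health Savings Account — service 42 days < 3 months (≈90 days) ✗ → not eligible.
Bereavement Leave — status full-time ✓; service 42 days < 18 months (≈540 days) ✗ → not eligible.
Childcare Subsidy — status full-time ✓; service 42 days < 1 year (≈365 days) ✗ → not eligible.
Stock Purchase Plan — rating 4 ≥ 3 ✓; age 20 < 25 ✗ → not eligible.
Travel Insurance — status full-time ✓ (not excluded); 36 hrs/wk ≥ 35 ✓; rating 4 ≥ 4 ✓ → eligible.
Dependent Care FSA — status full-time ✗ (requires part-time, seasonal, or temporary) → not eligible.
Floating Holidays — grade Band 3 < Band 4 ✗ → not eligible.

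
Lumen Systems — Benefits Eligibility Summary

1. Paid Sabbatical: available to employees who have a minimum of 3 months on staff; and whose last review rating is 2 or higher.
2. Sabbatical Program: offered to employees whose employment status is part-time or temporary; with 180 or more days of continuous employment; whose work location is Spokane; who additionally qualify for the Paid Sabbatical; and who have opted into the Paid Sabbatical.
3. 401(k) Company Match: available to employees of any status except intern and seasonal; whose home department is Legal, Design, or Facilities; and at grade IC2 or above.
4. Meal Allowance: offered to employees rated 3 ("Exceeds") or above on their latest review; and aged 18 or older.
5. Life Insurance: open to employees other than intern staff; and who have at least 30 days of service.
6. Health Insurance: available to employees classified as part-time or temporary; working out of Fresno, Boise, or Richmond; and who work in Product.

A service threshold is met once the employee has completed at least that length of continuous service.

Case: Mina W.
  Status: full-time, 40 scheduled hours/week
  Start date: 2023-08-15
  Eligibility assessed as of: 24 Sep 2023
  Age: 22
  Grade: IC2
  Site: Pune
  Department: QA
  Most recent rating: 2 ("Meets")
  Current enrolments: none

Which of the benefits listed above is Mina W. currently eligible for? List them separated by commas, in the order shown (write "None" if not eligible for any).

Service from 2023-08-15 to 24 Sep 2023: 40 days.
Paid Sabbatical — service 40 days < 3 months (≈90 days) ✗ → not eligible.
Sabbatical Program — status full-time ✗ (requires part-time or temporary) → not eligible.
401(k) Company Match — status full-time ✓ (not excluded); dept QA ✗ → not eligible.
Meal Allowance — rating 2 < 3 ✗ → not eligible.
Life Insurance — status full-time ✓ (not excluded); service 40 days ≥ 30 days ✓ → eligible.
Health Insurance — status full-time ✗ (requires part-time or temporary) → not eligible.

Life Insurance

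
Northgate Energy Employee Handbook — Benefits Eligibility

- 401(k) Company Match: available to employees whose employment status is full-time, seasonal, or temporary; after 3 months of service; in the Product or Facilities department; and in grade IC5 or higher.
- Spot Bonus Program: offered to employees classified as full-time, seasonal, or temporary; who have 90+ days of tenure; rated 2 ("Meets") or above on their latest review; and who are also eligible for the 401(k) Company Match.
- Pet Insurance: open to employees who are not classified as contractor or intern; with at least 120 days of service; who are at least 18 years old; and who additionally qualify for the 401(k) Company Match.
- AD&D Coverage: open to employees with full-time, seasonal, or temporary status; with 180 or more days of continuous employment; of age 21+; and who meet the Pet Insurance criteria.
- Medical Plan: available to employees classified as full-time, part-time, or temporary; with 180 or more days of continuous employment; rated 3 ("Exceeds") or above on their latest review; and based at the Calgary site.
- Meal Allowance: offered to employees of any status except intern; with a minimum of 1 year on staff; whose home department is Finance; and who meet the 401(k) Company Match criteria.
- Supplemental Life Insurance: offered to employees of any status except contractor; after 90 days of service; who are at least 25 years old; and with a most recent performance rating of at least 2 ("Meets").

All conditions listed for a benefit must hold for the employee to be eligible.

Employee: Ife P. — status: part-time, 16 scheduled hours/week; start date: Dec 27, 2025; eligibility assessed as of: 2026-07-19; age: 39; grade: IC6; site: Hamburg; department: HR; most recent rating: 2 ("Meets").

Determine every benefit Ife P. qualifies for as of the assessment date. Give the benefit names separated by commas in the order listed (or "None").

Supplemental Life Insurance

Service from Dec 27, 2025 to 2026-07-19: 204 days.
401(k) Company Match — status part-time ✗ (requires full-time, seasonal, or temporary) → not eligible.
Spot Bonus Program — status part-time ✗ (requires full-time, seasonal, or temporary) → not eligible.
Pet Insurance — status part-time ✓ (not excluded); service 204 days ≥ 120 days ✓; age 39 ≥ 18 ✓; not eligible for 401(k) Company Match ✗ → not eligible.
AD&D Coverage — status part-time ✗ (requires full-time, seasonal, or temporary) → not eligible.
Medical Plan — status part-time ✓; service 204 days ≥ 180 days ✓; rating 2 < 3 ✗ → not eligible.
Meal Allowance — status part-time ✓ (not excluded); service 204 days < 1 year (≈365 days) ✗ → not eligible.
Supplemental Life Insurance — status part-time ✓ (not excluded); service 204 days ≥ 90 days ✓; age 39 ≥ 25 ✓; rating 2 ≥ 2 ✓ → eligible.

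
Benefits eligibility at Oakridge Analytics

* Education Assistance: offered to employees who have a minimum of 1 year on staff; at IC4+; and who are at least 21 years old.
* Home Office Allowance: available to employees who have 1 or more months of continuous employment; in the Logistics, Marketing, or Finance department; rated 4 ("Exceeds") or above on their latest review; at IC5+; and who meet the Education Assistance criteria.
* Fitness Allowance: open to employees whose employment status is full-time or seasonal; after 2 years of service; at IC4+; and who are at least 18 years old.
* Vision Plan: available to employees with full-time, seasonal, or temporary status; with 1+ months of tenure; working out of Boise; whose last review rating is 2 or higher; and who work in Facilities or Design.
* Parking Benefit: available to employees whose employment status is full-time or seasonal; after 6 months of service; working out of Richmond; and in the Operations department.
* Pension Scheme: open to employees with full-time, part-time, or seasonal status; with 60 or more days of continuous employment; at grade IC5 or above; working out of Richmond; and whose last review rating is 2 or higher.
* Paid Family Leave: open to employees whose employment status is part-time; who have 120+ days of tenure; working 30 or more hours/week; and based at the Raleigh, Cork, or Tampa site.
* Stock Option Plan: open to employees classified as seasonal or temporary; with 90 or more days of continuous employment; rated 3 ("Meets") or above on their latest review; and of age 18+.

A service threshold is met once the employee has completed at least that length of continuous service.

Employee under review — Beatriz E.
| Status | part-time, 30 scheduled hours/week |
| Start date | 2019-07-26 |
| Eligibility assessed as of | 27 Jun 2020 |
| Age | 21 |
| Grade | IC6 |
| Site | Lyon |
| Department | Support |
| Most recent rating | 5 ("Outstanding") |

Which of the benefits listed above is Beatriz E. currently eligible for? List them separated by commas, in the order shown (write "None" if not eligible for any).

Service from 2019-07-26 to 27 Jun 2020: 337 days.
Education Assistance — service 337 days < 1 year (≈365 days) ✗ → not eligible.
Home Office Allowance — service 337 days ≥ 1 month (≈30 days) ✓; dept Support ✗ → not eligible.
Fitness Allowance — status part-time ✗ (requires full-time or seasonal) → not eligible.
Vision Plan — status part-time ✗ (requires full-time, seasonal, or temporary) → not eligible.
Parking Benefit — status part-time ✗ (requires full-time or seasonal) → not eligible.
Pension Scheme — status part-time ✓; service 337 days ≥ 60 days ✓; grade IC6 ≥ IC5 ✓; site Lyon ✗ (not Richmond) → not eligible.
Paid Family Leave — status part-time ✓; service 337 days ≥ 120 days ✓; 30 hrs/wk ≥ 30 ✓; site Lyon ✗ (not Raleigh, Cork, or Tampa) → not eligible.
Stock Option Plan — status part-time ✗ (requires seasonal or temporary) → not eligible.

None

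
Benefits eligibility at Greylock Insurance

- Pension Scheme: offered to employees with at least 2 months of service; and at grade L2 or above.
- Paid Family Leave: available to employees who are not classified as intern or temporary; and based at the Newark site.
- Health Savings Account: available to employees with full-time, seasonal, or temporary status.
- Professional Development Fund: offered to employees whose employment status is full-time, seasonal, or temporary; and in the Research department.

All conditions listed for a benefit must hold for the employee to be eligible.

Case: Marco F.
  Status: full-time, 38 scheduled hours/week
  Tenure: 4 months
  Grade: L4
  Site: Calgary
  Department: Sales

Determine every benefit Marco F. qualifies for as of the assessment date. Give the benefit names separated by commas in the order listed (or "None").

Pension Scheme — service 4 months ≥ 2 months ✓; grade L4 ≥ L2 ✓ → eligible.
Paid Family Leave — status full-time ✓ (not excluded); site Calgary ✗ (not Newark) → not eligible.
Health Savings Account — status full-time ✓ → eligible.
Professional Development Fund — status full-time ✓; dept Sales ✗ → not eligible.

Pension Scheme, Health Savings Account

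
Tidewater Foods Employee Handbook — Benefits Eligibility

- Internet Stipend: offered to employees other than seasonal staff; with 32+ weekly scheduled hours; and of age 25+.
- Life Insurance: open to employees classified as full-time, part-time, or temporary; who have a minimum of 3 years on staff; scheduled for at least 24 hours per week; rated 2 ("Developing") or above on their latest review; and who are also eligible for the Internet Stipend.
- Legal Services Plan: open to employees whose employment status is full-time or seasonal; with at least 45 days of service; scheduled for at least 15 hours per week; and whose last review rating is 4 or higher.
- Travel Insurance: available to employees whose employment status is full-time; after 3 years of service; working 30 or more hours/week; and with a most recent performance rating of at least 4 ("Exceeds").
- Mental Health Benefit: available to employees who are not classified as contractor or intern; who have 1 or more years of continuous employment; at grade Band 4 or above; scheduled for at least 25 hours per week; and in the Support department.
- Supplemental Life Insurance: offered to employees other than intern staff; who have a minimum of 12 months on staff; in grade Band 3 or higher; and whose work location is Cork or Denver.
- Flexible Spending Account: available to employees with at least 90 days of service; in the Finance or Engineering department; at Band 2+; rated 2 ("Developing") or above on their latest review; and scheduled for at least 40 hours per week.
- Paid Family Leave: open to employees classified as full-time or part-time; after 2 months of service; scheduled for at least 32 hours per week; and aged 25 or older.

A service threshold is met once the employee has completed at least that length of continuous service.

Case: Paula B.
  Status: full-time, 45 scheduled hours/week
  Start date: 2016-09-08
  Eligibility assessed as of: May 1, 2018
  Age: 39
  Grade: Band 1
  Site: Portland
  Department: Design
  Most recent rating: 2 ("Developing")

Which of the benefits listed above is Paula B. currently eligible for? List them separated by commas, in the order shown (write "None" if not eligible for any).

Service from 2016-09-08 to May 1, 2018: 600 days.
Internet Stipend — status full-time ✓ (not excluded); 45 hrs/wk ≥ 32 ✓; age 39 ≥ 25 ✓ → eligible.
Life Insurance — status full-time ✓; service 600 days < 3 years (≈1095 days) ✗ → not eligible.
Legal Services Plan — status full-time ✓; service 600 days ≥ 45 days ✓; 45 hrs/wk ≥ 15 ✓; rating 2 < 4 ✗ → not eligible.
Travel Insurance — status full-time ✓; service 600 days < 3 years (≈1095 days) ✗ → not eligible.
Mental Health Benefit — status full-time ✓ (not excluded); service 600 days ≥ 1 year (≈365 days) ✓; grade Band 1 < Band 4 ✗ → not eligible.
Supplemental Life Insurance — status full-time ✓ (not excluded); service 600 days ≥ 12 months (≈360 days) ✓; grade Band 1 < Band 3 ✗ → not eligible.
Flexible Spending Account — service 600 days ≥ 90 days ✓; dept Design ✗ → not eligible.
Paid Family Leave — status full-time ✓; service 600 days ≥ 2 months (≈60 days) ✓; 45 hrs/wk ≥ 32 ✓; age 39 ≥ 25 ✓ → eligible.

Internet Stipend, Paid Family Leave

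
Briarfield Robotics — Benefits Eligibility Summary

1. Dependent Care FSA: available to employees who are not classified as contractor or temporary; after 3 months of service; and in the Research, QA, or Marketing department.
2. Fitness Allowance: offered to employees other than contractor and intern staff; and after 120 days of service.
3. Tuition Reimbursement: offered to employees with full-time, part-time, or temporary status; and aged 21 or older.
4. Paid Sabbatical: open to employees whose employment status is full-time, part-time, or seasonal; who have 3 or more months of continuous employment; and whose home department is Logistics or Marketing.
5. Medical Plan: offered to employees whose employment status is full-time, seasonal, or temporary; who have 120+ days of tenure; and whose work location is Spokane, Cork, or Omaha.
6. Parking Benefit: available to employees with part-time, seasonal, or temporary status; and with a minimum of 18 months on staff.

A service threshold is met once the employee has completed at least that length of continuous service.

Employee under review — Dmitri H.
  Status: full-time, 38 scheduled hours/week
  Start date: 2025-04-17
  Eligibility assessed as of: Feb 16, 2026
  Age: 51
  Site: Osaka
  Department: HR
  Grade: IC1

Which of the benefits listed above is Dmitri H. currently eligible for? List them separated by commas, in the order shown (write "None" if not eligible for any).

Fitness Allowance, Tuition Reimbursement

Service from 2025-04-17 to Feb 16, 2026: 305 days.
Dependent Care FSA — status full-time ✓ (not excluded); service 305 days ≥ 3 months (≈90 days) ✓; dept HR ✗ → not eligible.
Fitness Allowance — status full-time ✓ (not excluded); service 305 days ≥ 120 days ✓ → eligible.
Tuition Reimbursement — status full-time ✓; age 51 ≥ 21 ✓ → eligible.
Paid Sabbatical — status full-time ✓; service 305 days ≥ 3 months (≈90 days) ✓; dept HR ✗ → not eligible.
Medical Plan — status full-time ✓; service 305 days ≥ 120 days ✓; site Osaka ✗ (not Spokane, Cork, or Omaha) → not eligible.
Parking Benefit — status full-time ✗ (requires part-time, seasonal, or temporary) → not eligible.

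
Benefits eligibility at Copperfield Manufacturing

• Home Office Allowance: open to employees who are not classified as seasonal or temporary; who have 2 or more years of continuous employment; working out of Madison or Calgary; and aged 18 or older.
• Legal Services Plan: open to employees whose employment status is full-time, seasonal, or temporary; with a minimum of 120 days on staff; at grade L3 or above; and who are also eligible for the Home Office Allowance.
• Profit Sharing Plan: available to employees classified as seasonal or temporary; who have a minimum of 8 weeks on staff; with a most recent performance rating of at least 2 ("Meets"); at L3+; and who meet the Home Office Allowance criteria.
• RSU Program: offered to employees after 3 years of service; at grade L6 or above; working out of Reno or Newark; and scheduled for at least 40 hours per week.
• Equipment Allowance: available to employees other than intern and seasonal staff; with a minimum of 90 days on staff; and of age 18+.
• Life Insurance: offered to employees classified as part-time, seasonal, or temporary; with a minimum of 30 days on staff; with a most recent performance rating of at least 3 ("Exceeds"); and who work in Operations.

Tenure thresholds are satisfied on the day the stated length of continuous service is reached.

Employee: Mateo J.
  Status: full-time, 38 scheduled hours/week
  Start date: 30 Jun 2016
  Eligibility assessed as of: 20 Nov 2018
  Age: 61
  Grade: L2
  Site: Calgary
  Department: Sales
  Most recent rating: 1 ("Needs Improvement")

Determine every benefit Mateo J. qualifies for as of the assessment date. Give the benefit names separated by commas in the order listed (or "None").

Service from 30 Jun 2016 to 20 Nov 2018: 873 days.
Home Office Allowance — status full-time ✓ (not excluded); service 873 days ≥ 2 years (≈730 days) ✓; site Calgary ✓; age 61 ≥ 18 ✓ → eligible.
Legal Services Plan — status full-time ✓; service 873 days ≥ 120 days ✓; grade L2 < L3 ✗ → not eligible.
Profit Sharing Plan — status full-time ✗ (requires seasonal or temporary) → not eligible.
RSU Program — service 873 days < 3 years (≈1095 days) ✗ → not eligible.
Equipment Allowance — status full-time ✓ (not excluded); service 873 days ≥ 90 days ✓; age 61 ≥ 18 ✓ → eligible.
Life Insurance — status full-time ✗ (requires part-time, seasonal, or temporary) → not eligible.

Home Office Allowance, Equipment Allowance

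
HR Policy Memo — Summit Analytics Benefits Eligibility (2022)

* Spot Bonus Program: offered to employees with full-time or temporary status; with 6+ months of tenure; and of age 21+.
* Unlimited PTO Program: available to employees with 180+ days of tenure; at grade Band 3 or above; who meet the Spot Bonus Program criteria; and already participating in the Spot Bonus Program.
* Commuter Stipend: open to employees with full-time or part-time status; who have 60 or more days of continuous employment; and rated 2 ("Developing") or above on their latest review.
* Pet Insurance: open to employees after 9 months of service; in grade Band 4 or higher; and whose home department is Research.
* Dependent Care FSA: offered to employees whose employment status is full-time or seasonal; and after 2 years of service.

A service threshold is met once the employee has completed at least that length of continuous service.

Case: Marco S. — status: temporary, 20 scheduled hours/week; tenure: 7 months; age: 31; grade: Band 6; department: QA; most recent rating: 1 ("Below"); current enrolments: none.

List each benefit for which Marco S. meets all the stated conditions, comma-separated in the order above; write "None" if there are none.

Spot Bonus Program — status temporary ✓; service 7 months ≥ 6 months ✓; age 31 ≥ 21 ✓ → eligible.
Unlimited PTO Program — service 7 months ≥ 180 days ✓; grade Band 6 ≥ Band 3 ✓; eligible for Spot Bonus Program ✓; not enrolled in Spot Bonus Program ✗ → not eligible.
Commuter Stipend — status temporary ✗ (requires full-time or part-time) → not eligible.
Pet Insurance — service 7 months < 9 months ✗ → not eligible.
Dependent Care FSA — status temporary ✗ (requires full-time or seasonal) → not eligible.

Spot Bonus Program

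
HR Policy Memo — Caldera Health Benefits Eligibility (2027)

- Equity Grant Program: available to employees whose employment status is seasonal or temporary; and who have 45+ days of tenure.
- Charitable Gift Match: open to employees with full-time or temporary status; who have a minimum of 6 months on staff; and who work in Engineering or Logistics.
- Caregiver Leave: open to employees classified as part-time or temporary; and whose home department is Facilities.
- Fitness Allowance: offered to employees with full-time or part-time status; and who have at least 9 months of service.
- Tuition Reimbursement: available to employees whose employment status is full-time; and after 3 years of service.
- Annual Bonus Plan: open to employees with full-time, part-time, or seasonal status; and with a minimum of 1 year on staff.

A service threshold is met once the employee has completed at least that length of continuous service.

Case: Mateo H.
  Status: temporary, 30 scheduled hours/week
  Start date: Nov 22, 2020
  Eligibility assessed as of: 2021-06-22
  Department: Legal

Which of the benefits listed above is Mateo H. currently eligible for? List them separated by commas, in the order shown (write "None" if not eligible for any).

Service from Nov 22, 2020 to 2021-06-22: 212 days.
Equity Grant Program — status temporary ✓; service 212 days ≥ 45 days ✓ → eligible.
Charitable Gift Match — status temporary ✓; service 212 days ≥ 6 months (≈180 days) ✓; dept Legal ✗ → not eligible.
Caregiver Leave — status temporary ✓; dept Legal ✗ → not eligible.
Fitness Allowance — status temporary ✗ (requires full-time or part-time) → not eligible.
Tuition Reimbursement — status temporary ✗ (requires full-time) → not eligible.
Annual Bonus Plan — status temporary ✗ (requires full-time, part-time, or seasonal) → not eligible.

Equity Grant Program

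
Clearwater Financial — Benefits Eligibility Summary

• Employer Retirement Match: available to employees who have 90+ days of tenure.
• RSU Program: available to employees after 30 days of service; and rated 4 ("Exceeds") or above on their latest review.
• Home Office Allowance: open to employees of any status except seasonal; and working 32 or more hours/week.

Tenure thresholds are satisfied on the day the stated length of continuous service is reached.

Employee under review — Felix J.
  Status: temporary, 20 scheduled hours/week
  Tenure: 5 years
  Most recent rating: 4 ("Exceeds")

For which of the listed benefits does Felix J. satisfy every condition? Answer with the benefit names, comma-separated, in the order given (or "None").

Employer Retirement Match, RSU Program

Employer Retirement Match — service 5 years ≥ 90 days ✓ → eligible.
RSU Program — service 5 years ≥ 30 days ✓; rating 4 ≥ 4 ✓ → eligible.
Home Office Allowance — status temporary ✓ (not excluded); 20 hrs/wk < 32 ✗ → not eligible.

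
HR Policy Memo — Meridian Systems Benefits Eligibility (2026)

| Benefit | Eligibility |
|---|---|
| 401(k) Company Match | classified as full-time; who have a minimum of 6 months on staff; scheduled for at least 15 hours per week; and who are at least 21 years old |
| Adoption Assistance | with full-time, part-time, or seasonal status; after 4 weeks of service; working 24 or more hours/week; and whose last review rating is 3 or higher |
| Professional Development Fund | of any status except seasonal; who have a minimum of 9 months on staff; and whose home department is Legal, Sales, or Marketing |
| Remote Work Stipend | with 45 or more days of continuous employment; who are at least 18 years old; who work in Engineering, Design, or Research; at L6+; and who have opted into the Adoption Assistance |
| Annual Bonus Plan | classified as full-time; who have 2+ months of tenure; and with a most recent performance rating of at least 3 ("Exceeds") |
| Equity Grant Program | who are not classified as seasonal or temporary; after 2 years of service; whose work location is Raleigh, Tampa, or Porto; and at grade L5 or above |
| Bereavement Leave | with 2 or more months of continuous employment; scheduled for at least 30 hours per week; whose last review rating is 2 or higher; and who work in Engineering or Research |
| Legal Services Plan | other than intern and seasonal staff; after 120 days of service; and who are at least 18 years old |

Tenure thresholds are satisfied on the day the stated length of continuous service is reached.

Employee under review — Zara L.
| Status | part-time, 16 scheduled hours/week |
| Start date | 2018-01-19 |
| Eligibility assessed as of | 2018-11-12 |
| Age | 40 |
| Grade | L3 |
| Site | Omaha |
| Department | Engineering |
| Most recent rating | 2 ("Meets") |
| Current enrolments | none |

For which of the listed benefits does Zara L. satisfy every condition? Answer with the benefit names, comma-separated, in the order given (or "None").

Legal Services Plan

Service from 2018-01-19 to 2018-11-12: 297 days.
401(k) Company Match — status part-time ✗ (requires full-time) → not eligible.
Adoption Assistance — status part-time ✓; service 297 days ≥ 4 weeks (≈28 days) ✓; 16 hrs/wk < 24 ✗ → not eligible.
Professional Development Fund — status part-time ✓ (not excluded); service 297 days ≥ 9 months (≈270 days) ✓; dept Engineering ✗ → not eligible.
Remote Work Stipend — service 297 days ≥ 45 days ✓; age 40 ≥ 18 ✓; dept Engineering ✓; grade L3 < L6 ✗ → not eligible.
Annual Bonus Plan — status part-time ✗ (requires full-time) → not eligible.
Equity Grant Program — status part-time ✓ (not excluded); service 297 days < 2 years (≈730 days) ✗ → not eligible.
Bereavement Leave — service 297 days ≥ 2 months (≈60 days) ✓; 16 hrs/wk < 30 ✗ → not eligible.
Legal Services Plan — status part-time ✓ (not excluded); service 297 days ≥ 120 days ✓; age 40 ≥ 18 ✓ → eligible.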